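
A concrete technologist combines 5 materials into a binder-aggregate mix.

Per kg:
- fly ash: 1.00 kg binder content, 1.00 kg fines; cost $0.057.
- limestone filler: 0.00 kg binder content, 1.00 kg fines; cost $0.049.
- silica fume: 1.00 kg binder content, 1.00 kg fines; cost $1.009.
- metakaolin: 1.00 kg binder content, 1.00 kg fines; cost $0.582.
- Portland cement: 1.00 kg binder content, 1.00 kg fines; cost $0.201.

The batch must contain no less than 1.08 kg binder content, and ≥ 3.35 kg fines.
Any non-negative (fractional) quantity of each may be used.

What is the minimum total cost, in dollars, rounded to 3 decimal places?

Let x1 = kg of fly ash, x2 = kg of limestone filler, x3 = kg of silica fume, x4 = kg of metakaolin, x5 = kg of Portland cement.
min 0.057x1 + 0.049x2 + 1.009x3 + 0.582x4 + 0.201x5 with:
  1x1 + 1x3 + 1x4 + 1x5 ≥ 1.08   (binder content)
  1x1 + 1x2 + 1x3 + 1x4 + 1x5 ≥ 3.35   (fines)
  x1, x2, x3, x4, x5 ≥ 0.
The minimum-cost mix takes nothing from silica fume, metakaolin, Portland cement — only fly ash, limestone filler. The binder content and fines requirements are met with equality.
Solving gives x1 = 1.08, x2 = 2.27.
Cost = 0.057·1.08 + 0.049·2.27 = 0.17279.

$0.173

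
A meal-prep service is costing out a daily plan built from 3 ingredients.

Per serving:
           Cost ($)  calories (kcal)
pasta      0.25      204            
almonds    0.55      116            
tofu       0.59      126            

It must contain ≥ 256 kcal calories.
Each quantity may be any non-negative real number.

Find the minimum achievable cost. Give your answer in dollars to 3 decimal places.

Treat it as an LP. Let x1 = servings of pasta, x2 = servings of almonds, x3 = servings of tofu.
Minimise 0.25x1 + 0.55x2 + 0.59x3 s.t.:
  204x1 + 116x2 + 126x3 ≥ 256   (calories)
  x1, x2, x3 ≥ 0.
The cheapest feasible vertex uses only pasta; almonds, tofu are not used. There the calories constraint is tight.
That vertex is x1 = 1.255.
Objective = 0.25·1.255 = 0.31375.

$0.314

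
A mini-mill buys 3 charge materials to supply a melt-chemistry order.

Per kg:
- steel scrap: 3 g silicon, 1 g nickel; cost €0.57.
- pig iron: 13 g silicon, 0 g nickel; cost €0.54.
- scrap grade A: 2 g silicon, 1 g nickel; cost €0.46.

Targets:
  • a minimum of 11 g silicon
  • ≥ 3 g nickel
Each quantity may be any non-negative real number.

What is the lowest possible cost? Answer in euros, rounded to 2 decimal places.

€1.59

Let x1 = kg of steel scrap, x2 = kg of pig iron, x3 = kg of scrap grade A.
Minimise 0.57x1 + 0.54x2 + 0.46x3 with:
  3x1 + 13x2 + 2x3 ≥ 11   (silicon)
  1x1 + 1x3 ≥ 3   (nickel)
  x1, x2, x3 ≥ 0.
The minimum-cost mix takes nothing from steel scrap — only pig iron, scrap grade A. The silicon and nickel requirements are met with equality.
That vertex is x2 = 0.3846, x3 = 3.
Hence cost = 0.54·0.3846 + 0.46·3 = €1.5877.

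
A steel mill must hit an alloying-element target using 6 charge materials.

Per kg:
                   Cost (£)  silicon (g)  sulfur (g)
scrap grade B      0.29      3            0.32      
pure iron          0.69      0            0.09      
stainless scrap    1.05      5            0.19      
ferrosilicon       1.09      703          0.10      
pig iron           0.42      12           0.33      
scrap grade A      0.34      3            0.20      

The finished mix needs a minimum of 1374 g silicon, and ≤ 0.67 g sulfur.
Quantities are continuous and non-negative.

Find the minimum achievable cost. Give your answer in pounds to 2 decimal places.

Let x1 = kg of scrap grade B, x2 = kg of pure iron, x3 = kg of stainless scrap, x4 = kg of ferrosilicon, x5 = kg of pig iron, x6 = kg of scrap grade A.
Minimise 0.29x1 + 0.69x2 + 1.05x3 + 1.09x4 + 0.42x5 + 0.34x6 s.t.:
  3x1 + 5x3 + 703x4 + 12x5 + 3x6 ≥ 1374   (silicon)
  0.32x1 + 0.09x2 + 0.19x3 + 0.1x4 + 0.33x5 + 0.2x6 ≤ 0.67   (sulfur)
  x1, x2, x3, x4, x5, x6 ≥ 0.
The minimum-cost mix takes nothing from scrap grade B, pure iron, stainless scrap, pig iron, scrap grade A — only ferrosilicon. The silicon requirement is met with equality.
Optimal quantities: ferrosilicon = 1.954 kg.
Hence cost = 1.09·1.954 = £2.1299.

£2.13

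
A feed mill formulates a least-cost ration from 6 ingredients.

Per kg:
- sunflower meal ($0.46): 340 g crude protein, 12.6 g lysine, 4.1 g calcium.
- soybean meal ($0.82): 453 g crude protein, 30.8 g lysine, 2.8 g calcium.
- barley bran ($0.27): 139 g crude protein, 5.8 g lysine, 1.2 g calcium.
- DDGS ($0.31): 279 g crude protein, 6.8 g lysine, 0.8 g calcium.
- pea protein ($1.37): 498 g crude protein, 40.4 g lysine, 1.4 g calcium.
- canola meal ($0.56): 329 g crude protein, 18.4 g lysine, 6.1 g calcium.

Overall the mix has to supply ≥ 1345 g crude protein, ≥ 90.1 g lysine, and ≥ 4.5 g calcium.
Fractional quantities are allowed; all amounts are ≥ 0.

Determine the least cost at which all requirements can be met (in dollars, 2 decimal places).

$2.41

Treat it as an LP. Let x1 = kg of sunflower meal, x2 = kg of soybean meal, x3 = kg of barley bran, x4 = kg of DDGS, x5 = kg of pea protein, x6 = kg of canola meal.
Minimize 0.46x1 + 0.82x2 + 0.27x3 + 0.31x4 + 1.37x5 + 0.56x6 s.t.:
  340x1 + 453x2 + 139x3 + 279x4 + 498x5 + 329x6 ≥ 1345   (crude protein)
  12.6x1 + 30.8x2 + 5.8x3 + 6.8x4 + 40.4x5 + 18.4x6 ≥ 90.1   (lysine)
  4.1x1 + 2.8x2 + 1.2x3 + 0.8x4 + 1.4x5 + 6.1x6 ≥ 4.5   (calcium)
  x1, x2, x3, x4, x5, x6 ≥ 0.
The minimum-cost mix takes nothing from sunflower meal, barley bran, pea protein, canola meal — only soybean meal, DDGS. There the crude protein and lysine constraints are tight.
So soybean meal = 2.901 kg, DDGS = 0.1108 kg.
Cost = 0.82·2.901 + 0.31·0.1108 = 2.4132.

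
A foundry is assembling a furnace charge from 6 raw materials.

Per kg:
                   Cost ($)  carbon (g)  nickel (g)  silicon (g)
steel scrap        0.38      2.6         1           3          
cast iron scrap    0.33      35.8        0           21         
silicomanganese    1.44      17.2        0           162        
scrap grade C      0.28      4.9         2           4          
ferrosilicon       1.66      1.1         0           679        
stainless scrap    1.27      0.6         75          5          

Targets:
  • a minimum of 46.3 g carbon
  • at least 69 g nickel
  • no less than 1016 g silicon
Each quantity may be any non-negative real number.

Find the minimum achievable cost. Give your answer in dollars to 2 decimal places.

Set it up as a linear program. Let x1 = kg of steel scrap, x2 = kg of cast iron scrap, x3 = kg of silicomanganese, x4 = kg of scrap grade C, x5 = kg of ferrosilicon, x6 = kg of stainless scrap.
Minimize 0.38x1 + 0.33x2 + 1.44x3 + 0.28x4 + 1.66x5 + 1.27x6 subject to:
  2.6x1 + 35.8x2 + 17.2x3 + 4.9x4 + 1.1x5 + 0.6x6 ≥ 46.3   (carbon)
  1x1 + 2x4 + 75x6 ≥ 69   (nickel)
  3x1 + 21x2 + 162x3 + 4x4 + 679x5 + 5x6 ≥ 1016   (silicon)
  x1, x2, x3, x4, x5, x6 ≥ 0.
The minimum-cost mix takes nothing from steel scrap, silicomanganese, scrap grade C — only cast iron scrap, ferrosilicon, stainless scrap. The carbon, nickel, silicon requirements are met with equality.
That vertex is x2 = 1.233, x5 = 1.451, x6 = 0.92.
Total cost: 0.33·1.233 + 1.66·1.451 + 1.27·0.92 = 3.9840.

$3.98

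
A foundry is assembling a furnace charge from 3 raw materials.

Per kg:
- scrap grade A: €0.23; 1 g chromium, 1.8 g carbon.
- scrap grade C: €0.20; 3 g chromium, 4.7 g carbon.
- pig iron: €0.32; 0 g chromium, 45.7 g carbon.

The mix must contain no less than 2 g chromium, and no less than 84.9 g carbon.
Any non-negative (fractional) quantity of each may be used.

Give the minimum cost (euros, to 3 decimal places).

€0.706

Set it up as a linear program. Let x1 = kg of scrap grade A, x2 = kg of scrap grade C, x3 = kg of pig iron.
Minimize 0.23x1 + 0.2x2 + 0.32x3 s.t.:
  1x1 + 3x2 ≥ 2   (chromium)
  1.8x1 + 4.7x2 + 45.7x3 ≥ 84.9   (carbon)
  x1, x2, x3 ≥ 0.
The minimum-cost mix takes nothing from scrap grade A — only scrap grade C, pig iron. There the chromium and carbon constraints are tight.
Optimal quantities: scrap grade C = 0.6667 kg, pig iron = 1.789 kg.
Cost = 0.2·0.6667 + 0.32·1.789 = 0.70582.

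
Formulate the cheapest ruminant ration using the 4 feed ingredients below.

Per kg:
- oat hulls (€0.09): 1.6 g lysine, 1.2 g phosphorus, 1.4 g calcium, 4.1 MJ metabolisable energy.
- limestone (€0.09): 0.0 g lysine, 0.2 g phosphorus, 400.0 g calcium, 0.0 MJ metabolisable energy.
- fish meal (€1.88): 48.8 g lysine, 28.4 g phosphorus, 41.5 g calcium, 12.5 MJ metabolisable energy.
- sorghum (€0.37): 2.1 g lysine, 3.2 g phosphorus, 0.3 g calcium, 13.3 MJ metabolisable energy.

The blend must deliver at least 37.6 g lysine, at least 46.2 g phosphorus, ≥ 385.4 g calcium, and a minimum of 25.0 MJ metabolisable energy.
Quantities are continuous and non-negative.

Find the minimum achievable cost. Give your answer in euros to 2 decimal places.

Let x1 = kg of oat hulls, x2 = kg of limestone, x3 = kg of fish meal, x4 = kg of sorghum.
Minimize 0.09x1 + 0.09x2 + 1.88x3 + 0.37x4 with:
  1.6x1 + 48.8x3 + 2.1x4 ≥ 37.6   (lysine)
  1.2x1 + 0.2x2 + 28.4x3 + 3.2x4 ≥ 46.2   (phosphorus)
  1.4x1 + 400x2 + 41.5x3 + 0.3x4 ≥ 385.4   (calcium)
  4.1x1 + 12.5x3 + 13.3x4 ≥ 25   (metabolisable energy)
  x1, x2, x3, x4 ≥ 0.
The cheapest feasible vertex uses only oat hulls, limestone, fish meal; sorghum is not used. The phosphorus, calcium, metabolisable energy requirements are met with equality.
Optimal quantities: oat hulls = 1.326 kg, limestone = 0.7965 kg, fish meal = 1.565 kg.
Objective = 0.09·1.326 + 0.09·0.7965 + 1.88·1.565 = 3.1332.

€3.13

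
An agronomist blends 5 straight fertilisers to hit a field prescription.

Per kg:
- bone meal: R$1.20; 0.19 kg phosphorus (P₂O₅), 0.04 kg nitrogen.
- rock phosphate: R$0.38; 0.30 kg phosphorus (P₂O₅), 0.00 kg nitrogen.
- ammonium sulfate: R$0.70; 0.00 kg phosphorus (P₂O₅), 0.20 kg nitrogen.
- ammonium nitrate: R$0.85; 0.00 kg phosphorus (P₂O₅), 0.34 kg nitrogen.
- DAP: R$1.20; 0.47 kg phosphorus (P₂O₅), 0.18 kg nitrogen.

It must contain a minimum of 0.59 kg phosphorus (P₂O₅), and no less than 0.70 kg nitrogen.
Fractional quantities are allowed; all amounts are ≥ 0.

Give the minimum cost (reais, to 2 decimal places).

R$2.50

Set it up as a linear program. Let x1 = kg of bone meal, x2 = kg of rock phosphate, x3 = kg of ammonium sulfate, x4 = kg of ammonium nitrate, x5 = kg of DAP.
min 1.2x1 + 0.38x2 + 0.7x3 + 0.85x4 + 1.2x5 subject to:
  0.19x1 + 0.3x2 + 0.47x5 ≥ 0.59   (phosphorus (P₂O₅))
  0.04x1 + 0.2x3 + 0.34x4 + 0.18x5 ≥ 0.7   (nitrogen)
  x1, x2, x3, x4, x5 ≥ 0.
The cheapest feasible vertex uses only rock phosphate, ammonium nitrate; bone meal, ammonium sulfate, DAP are not used. There the phosphorus (P₂O₅) and nitrogen constraints are tight.
So rock phosphate = 1.967 kg, ammonium nitrate = 2.059 kg.
Hence cost = 0.38·1.967 + 0.85·2.059 = R$2.4976.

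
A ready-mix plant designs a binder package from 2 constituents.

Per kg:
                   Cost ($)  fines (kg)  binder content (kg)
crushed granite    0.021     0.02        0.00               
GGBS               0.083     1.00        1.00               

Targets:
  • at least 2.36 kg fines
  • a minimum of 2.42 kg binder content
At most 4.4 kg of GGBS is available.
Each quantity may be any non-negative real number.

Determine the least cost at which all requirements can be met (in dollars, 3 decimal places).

Let x1 = kg of crushed granite, x2 = kg of GGBS.
Minimize 0.021x1 + 0.083x2 s.t.:
  0.02x1 + 1x2 ≥ 2.36   (fines)
  1x2 ≥ 2.42   (binder content)
  x2 ≤ 4.4
  x1, x2 ≥ 0.
The optimal basis is {GGBS}; crushed granite drops out. There the binder content constraint is tight.
Solving gives x2 = 2.42.
Cost = 0.083·2.42 = 0.20086.

$0.201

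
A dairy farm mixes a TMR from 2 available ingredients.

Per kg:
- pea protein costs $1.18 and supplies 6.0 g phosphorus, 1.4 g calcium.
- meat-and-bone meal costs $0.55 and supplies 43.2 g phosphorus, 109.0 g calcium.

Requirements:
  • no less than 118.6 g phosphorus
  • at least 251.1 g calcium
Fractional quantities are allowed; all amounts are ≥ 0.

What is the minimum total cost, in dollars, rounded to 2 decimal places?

$1.51

Treat it as an LP. Let x1 = kg of pea protein, x2 = kg of meat-and-bone meal.
Minimize 1.18x1 + 0.55x2 with:
  6x1 + 43.2x2 ≥ 118.6   (phosphorus)
  1.4x1 + 109x2 ≥ 251.1   (calcium)
  x1, x2 ≥ 0.
The cheapest feasible vertex uses only meat-and-bone meal; pea protein is not used. There the phosphorus constraint is tight.
Optimal quantities: meat-and-bone meal = 2.745 kg.
Cost = 0.55·2.745 = 1.5098.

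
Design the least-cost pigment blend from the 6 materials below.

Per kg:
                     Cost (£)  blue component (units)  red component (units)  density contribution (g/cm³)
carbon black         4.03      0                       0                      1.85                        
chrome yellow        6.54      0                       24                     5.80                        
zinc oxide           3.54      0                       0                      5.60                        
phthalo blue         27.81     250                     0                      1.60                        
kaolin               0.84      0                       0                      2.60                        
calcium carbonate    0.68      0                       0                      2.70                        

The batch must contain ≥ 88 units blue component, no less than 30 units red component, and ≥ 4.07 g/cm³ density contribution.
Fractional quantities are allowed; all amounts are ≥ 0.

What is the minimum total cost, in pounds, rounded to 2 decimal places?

This is a linear program. Let x1 = kg of carbon black, x2 = kg of chrome yellow, x3 = kg of zinc oxide, x4 = kg of phthalo blue, x5 = kg of kaolin, x6 = kg of calcium carbonate.
Minimize 4.03x1 + 6.54x2 + 3.54x3 + 27.81x4 + 0.84x5 + 0.68x6 subject to:
  250x4 ≥ 88   (blue component)
  24x2 ≥ 30   (red component)
  1.85x1 + 5.8x2 + 5.6x3 + 1.6x4 + 2.6x5 + 2.7x6 ≥ 4.07   (density contribution)
  x1, x2, x3, x4, x5, x6 ≥ 0.
The cheapest feasible vertex uses only chrome yellow, phthalo blue; carbon black, zinc oxide, kaolin, calcium carbonate are not used. There the blue component and red component constraints are tight.
So chrome yellow = 1.25 kg, phthalo blue = 0.352 kg.
Hence cost = 6.54·1.25 + 27.81·0.352 = £17.9641.

£17.96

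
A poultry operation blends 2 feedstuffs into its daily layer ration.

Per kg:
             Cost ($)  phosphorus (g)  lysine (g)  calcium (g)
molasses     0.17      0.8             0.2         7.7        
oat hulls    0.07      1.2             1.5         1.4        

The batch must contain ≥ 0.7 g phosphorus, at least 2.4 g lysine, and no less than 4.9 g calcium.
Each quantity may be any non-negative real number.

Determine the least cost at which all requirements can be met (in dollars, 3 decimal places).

Treat it as an LP. Let x1 = kg of molasses, x2 = kg of oat hulls.
Minimise 0.17x1 + 0.07x2 s.t.:
  0.8x1 + 1.2x2 ≥ 0.7   (phosphorus)
  0.2x1 + 1.5x2 ≥ 2.4   (lysine)
  7.7x1 + 1.4x2 ≥ 4.9   (calcium)
  x1, x2 ≥ 0.
Both inputs are positive at the optimum. The lysine and calcium requirements are met with equality.
So molasses = 0.354 kg, oat hulls = 1.553 kg.
Total cost: 0.17·0.354 + 0.07·1.553 = 0.16889.

$0.169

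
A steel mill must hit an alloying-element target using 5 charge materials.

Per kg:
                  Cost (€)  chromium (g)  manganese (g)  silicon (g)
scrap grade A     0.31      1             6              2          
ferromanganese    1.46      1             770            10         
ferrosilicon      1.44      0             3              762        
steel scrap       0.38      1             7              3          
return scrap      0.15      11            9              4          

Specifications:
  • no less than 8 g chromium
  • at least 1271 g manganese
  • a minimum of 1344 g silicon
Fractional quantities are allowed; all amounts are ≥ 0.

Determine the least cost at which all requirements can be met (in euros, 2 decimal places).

€4.98

This is a linear program. Let x1 = kg of scrap grade A, x2 = kg of ferromanganese, x3 = kg of ferrosilicon, x4 = kg of steel scrap, x5 = kg of return scrap.
Minimize 0.31x1 + 1.46x2 + 1.44x3 + 0.38x4 + 0.15x5 subject to:
  1x1 + 1x2 + 1x4 + 11x5 ≥ 8   (chromium)
  6x1 + 770x2 + 3x3 + 7x4 + 9x5 ≥ 1271   (manganese)
  2x1 + 10x2 + 762x3 + 3x4 + 4x5 ≥ 1344   (silicon)
  x1, x2, x3, x4, x5 ≥ 0.
At the optimum only ferromanganese, ferrosilicon, return scrap are positive (scrap grade A, steel scrap = 0). The chromium, manganese, silicon requirements are met with equality.
Solving gives x2 = 1.637, x3 = 1.739, x5 = 0.5784.
Hence cost = 1.46·1.637 + 1.44·1.739 + 0.15·0.5784 = €4.9809.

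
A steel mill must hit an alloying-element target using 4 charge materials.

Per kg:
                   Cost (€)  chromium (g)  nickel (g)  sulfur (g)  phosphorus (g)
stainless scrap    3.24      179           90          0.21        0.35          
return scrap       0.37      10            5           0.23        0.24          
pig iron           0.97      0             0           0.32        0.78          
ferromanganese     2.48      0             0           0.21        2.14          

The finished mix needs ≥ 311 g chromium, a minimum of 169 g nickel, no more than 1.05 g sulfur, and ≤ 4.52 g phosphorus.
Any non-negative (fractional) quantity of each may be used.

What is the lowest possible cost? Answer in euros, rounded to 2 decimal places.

Let x1 = kg of stainless scrap, x2 = kg of return scrap, x3 = kg of pig iron, x4 = kg of ferromanganese.
Minimise 3.24x1 + 0.37x2 + 0.97x3 + 2.48x4 s.t.:
  179x1 + 10x2 ≥ 311   (chromium)
  90x1 + 5x2 ≥ 169   (nickel)
  0.21x1 + 0.23x2 + 0.32x3 + 0.21x4 ≤ 1.05   (sulfur)
  0.35x1 + 0.24x2 + 0.78x3 + 2.14x4 ≤ 4.52   (phosphorus)
  x1, x2, x3, x4 ≥ 0.
At the optimum only stainless scrap is positive (return scrap, pig iron, ferromanganese = 0). There the nickel constraint is tight.
Optimal quantities: stainless scrap = 1.878 kg.
Total cost: 3.24·1.878 = 6.0847.

€6.08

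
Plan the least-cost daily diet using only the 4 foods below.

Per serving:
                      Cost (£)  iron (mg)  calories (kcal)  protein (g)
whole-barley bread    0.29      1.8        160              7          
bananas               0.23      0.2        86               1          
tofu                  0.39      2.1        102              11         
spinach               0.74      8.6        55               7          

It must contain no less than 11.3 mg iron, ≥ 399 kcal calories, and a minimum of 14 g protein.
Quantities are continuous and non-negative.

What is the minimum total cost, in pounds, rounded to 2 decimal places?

£1.27

Treat it as an LP. Let x1 = servings of whole-barley bread, x2 = servings of bananas, x3 = servings of tofu, x4 = servings of spinach.
Minimize 0.29x1 + 0.23x2 + 0.39x3 + 0.74x4 s.t.:
  1.8x1 + 0.2x2 + 2.1x3 + 8.6x4 ≥ 11.3   (iron)
  160x1 + 86x2 + 102x3 + 55x4 ≥ 399   (calories)
  7x1 + 1x2 + 11x3 + 7x4 ≥ 14   (protein)
  x1, x2, x3, x4 ≥ 0.
The optimal basis is {whole-barley bread, spinach}; bananas, tofu drop out. There the iron and calories constraints are tight.
That vertex is x1 = 2.2, x4 = 0.8534.
Hence cost = 0.29·2.2 + 0.74·0.8534 = £1.2695.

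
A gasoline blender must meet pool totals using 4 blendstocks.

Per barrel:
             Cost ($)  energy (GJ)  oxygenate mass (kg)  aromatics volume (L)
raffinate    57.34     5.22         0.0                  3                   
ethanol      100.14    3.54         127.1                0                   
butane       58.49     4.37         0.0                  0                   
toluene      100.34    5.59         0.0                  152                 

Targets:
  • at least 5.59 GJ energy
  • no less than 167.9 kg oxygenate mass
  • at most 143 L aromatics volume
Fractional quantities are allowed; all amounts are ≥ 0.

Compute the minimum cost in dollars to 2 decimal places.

$142.32

Set it up as a linear program. Let x1 = barrels of raffinate, x2 = barrels of ethanol, x3 = barrels of butane, x4 = barrels of toluene.
Minimise 57.34x1 + 100.14x2 + 58.49x3 + 100.34x4 with:
  5.22x1 + 3.54x2 + 4.37x3 + 5.59x4 ≥ 5.59   (energy)
  127.1x2 ≥ 167.9   (oxygenate mass)
  3x1 + 152x4 ≤ 143   (aromatics volume)
  x1, x2, x3, x4 ≥ 0.
The optimal basis is {raffinate, ethanol}; butane, toluene drop out. The energy and oxygenate mass requirements are met with equality.
So raffinate = 0.175 barrels, ethanol = 1.321 barrels.
Total cost: 57.34·0.175 + 100.14·1.321 = 142.3194.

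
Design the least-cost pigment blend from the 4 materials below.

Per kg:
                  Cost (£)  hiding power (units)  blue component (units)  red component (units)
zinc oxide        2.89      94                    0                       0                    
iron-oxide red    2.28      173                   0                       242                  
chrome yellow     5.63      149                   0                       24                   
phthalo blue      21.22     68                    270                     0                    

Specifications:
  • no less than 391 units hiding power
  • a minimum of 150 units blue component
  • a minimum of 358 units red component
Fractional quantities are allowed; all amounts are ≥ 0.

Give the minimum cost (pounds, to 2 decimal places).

Let x1 = kg of zinc oxide, x2 = kg of iron-oxide red, x3 = kg of chrome yellow, x4 = kg of phthalo blue.
Minimise 2.89x1 + 2.28x2 + 5.63x3 + 21.22x4 subject to:
  94x1 + 173x2 + 149x3 + 68x4 ≥ 391   (hiding power)
  270x4 ≥ 150   (blue component)
  242x2 + 24x3 ≥ 358   (red component)
  x1, x2, x3, x4 ≥ 0.
The cheapest feasible vertex uses only iron-oxide red, phthalo blue; zinc oxide, chrome yellow are not used. Binding constraints: hiding power and blue component.
So iron-oxide red = 2.0417 kg, phthalo blue = 0.55556 kg.
Cost = 2.28·2.0417 + 21.22·0.55556 = 16.4441.

£16.44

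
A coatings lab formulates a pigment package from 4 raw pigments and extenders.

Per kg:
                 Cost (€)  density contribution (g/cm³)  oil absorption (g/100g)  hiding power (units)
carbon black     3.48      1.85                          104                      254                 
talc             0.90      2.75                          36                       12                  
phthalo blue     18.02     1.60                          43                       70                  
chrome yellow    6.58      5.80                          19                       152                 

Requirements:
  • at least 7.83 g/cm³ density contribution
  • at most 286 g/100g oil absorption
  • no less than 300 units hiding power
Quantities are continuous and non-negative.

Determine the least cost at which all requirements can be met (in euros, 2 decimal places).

€5.67

Treat it as an LP. Let x1 = kg of carbon black, x2 = kg of talc, x3 = kg of phthalo blue, x4 = kg of chrome yellow.
Minimise 3.48x1 + 0.9x2 + 18.02x3 + 6.58x4 with:
  1.85x1 + 2.75x2 + 1.6x3 + 5.8x4 ≥ 7.83   (density contribution)
  104x1 + 36x2 + 43x3 + 19x4 ≤ 286   (oil absorption)
  254x1 + 12x2 + 70x3 + 152x4 ≥ 300   (hiding power)
  x1, x2, x3, x4 ≥ 0.
The optimal basis is {carbon black, talc}; phthalo blue, chrome yellow drop out. There the density contribution and hiding power constraints are tight.
Optimal quantities: carbon black = 1.081 kg, talc = 2.12 kg.
Total cost: 3.48·1.081 + 0.9·2.12 = 5.6699.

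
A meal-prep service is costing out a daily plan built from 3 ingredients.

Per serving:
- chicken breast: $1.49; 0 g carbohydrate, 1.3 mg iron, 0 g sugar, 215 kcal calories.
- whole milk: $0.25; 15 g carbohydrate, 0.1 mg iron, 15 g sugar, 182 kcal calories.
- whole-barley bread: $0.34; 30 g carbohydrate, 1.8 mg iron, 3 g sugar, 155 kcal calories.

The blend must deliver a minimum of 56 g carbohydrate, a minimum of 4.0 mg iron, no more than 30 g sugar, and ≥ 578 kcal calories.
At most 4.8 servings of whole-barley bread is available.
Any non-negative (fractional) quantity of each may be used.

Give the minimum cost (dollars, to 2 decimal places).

$1.07

Let x1 = servings of chicken breast, x2 = servings of whole milk, x3 = servings of whole-barley bread.
min 1.49x1 + 0.25x2 + 0.34x3 subject to:
  15x2 + 30x3 ≥ 56   (carbohydrate)
  1.3x1 + 0.1x2 + 1.8x3 ≥ 4   (iron)
  15x2 + 3x3 ≤ 30   (sugar)
  215x1 + 182x2 + 155x3 ≥ 578   (calories)
  x3 ≤ 4.8
  x1, x2, x3 ≥ 0.
The minimum-cost mix takes nothing from chicken breast — only whole milk, whole-barley bread. There the iron and calories constraints are tight.
Solving gives x2 = 1.347, x3 = 2.147.
Objective = 0.25·1.347 + 0.34·2.147 = 1.0667.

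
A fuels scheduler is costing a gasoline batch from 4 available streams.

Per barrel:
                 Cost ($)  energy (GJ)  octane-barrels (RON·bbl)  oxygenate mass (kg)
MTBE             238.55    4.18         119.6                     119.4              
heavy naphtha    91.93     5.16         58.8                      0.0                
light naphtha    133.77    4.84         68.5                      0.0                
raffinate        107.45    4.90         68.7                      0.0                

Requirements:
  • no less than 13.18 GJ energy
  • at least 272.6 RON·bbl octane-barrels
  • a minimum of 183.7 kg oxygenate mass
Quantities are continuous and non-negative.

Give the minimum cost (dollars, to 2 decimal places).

Let x1 = barrels of MTBE, x2 = barrels of heavy naphtha, x3 = barrels of light naphtha, x4 = barrels of raffinate.
Minimize 238.55x1 + 91.93x2 + 133.77x3 + 107.45x4 subject to:
  4.18x1 + 5.16x2 + 4.84x3 + 4.9x4 ≥ 13.18   (energy)
  119.6x1 + 58.8x2 + 68.5x3 + 68.7x4 ≥ 272.6   (octane-barrels)
  119.4x1 ≥ 183.7   (oxygenate mass)
  x1, x2, x3, x4 ≥ 0.
The minimum-cost mix takes nothing from light naphtha, raffinate — only MTBE, heavy naphtha. Binding constraints: octane-barrels and oxygenate mass.
That vertex is x1 = 1.5385, x2 = 1.5067.
Hence cost = 238.55·1.5385 + 91.93·1.5067 = $505.5201.

$505.52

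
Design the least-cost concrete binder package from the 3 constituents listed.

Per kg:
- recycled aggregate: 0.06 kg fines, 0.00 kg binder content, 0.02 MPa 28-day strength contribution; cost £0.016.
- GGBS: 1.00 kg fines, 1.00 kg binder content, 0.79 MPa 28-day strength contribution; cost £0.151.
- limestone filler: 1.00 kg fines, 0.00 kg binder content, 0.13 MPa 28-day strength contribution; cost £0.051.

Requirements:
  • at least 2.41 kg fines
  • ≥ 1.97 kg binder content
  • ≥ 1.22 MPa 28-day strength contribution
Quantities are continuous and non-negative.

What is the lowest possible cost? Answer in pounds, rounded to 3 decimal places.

Let x1 = kg of recycled aggregate, x2 = kg of GGBS, x3 = kg of limestone filler.
Minimize 0.016x1 + 0.151x2 + 0.051x3 subject to:
  0.06x1 + 1x2 + 1x3 ≥ 2.41   (fines)
  1x2 ≥ 1.97   (binder content)
  0.02x1 + 0.79x2 + 0.13x3 ≥ 1.22   (28-day strength contribution)
  x1, x2, x3 ≥ 0.
The cheapest feasible vertex uses only GGBS, limestone filler; recycled aggregate is not used. Binding constraints: fines and binder content.
That vertex is x2 = 1.97, x3 = 0.44.
Cost = 0.151·1.97 + 0.051·0.44 = 0.31991.

£0.320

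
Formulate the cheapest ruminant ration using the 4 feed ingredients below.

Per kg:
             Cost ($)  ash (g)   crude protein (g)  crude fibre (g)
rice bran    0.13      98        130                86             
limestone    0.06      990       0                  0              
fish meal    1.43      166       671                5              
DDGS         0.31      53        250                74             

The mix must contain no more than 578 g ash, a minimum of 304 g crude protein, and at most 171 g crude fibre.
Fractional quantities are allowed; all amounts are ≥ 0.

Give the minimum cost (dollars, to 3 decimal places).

$0.324

This is a linear program. Let x1 = kg of rice bran, x2 = kg of limestone, x3 = kg of fish meal, x4 = kg of DDGS.
Minimise 0.13x1 + 0.06x2 + 1.43x3 + 0.31x4 s.t.:
  98x1 + 990x2 + 166x3 + 53x4 ≤ 578   (ash)
  130x1 + 671x3 + 250x4 ≥ 304   (crude protein)
  86x1 + 5x3 + 74x4 ≤ 171   (crude fibre)
  x1, x2, x3, x4 ≥ 0.
The minimum-cost mix takes nothing from limestone, fish meal — only rice bran, DDGS. The crude protein and crude fibre requirements are met with equality.
So rice bran = 1.705 kg, DDGS = 0.3295 kg.
Hence cost = 0.13·1.705 + 0.31·0.3295 = $0.32380.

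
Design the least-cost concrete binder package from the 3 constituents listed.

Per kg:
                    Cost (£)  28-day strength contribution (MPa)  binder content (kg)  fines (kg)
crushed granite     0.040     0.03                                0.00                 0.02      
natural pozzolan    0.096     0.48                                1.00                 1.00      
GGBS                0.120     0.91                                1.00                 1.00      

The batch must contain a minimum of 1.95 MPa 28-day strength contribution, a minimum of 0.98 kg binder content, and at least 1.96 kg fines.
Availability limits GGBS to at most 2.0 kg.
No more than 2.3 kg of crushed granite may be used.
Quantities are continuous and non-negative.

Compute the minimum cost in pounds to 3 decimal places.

Let x1 = kg of crushed granite, x2 = kg of natural pozzolan, x3 = kg of GGBS.
Minimize 0.04x1 + 0.096x2 + 0.12x3 subject to:
  0.03x1 + 0.48x2 + 0.91x3 ≥ 1.95   (28-day strength contribution)
  1x2 + 1x3 ≥ 0.98   (binder content)
  0.02x1 + 1x2 + 1x3 ≥ 1.96   (fines)
  x3 ≤ 2
  x1 ≤ 2.3
  x1, x2, x3 ≥ 0.
At the optimum only natural pozzolan, GGBS are positive (crushed granite = 0). Binding constraints: 28-day strength contribution and the GGBS cap.
That vertex is x2 = 0.2708, x3 = 2.
Hence cost = 0.096·0.2708 + 0.12·2 = £0.26600.

£0.266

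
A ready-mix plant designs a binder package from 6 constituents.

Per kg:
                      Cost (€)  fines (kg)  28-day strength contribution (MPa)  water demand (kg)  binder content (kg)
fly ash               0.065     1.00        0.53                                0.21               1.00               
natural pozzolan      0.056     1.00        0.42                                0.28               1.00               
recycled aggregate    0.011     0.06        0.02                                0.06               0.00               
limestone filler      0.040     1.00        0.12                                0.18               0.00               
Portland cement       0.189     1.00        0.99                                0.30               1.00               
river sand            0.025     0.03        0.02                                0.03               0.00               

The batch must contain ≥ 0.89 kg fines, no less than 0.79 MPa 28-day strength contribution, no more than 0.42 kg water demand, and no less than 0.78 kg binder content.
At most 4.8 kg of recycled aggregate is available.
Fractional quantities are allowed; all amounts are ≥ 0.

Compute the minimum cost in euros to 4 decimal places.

€0.0969

Let x1 = kg of fly ash, x2 = kg of natural pozzolan, x3 = kg of recycled aggregate, x4 = kg of limestone filler, x5 = kg of Portland cement, x6 = kg of river sand.
min 0.065x1 + 0.056x2 + 0.011x3 + 0.04x4 + 0.189x5 + 0.025x6 s.t.:
  1x1 + 1x2 + 0.06x3 + 1x4 + 1x5 + 0.03x6 ≥ 0.89   (fines)
  0.53x1 + 0.42x2 + 0.02x3 + 0.12x4 + 0.99x5 + 0.02x6 ≥ 0.79   (28-day strength contribution)
  0.21x1 + 0.28x2 + 0.06x3 + 0.18x4 + 0.3x5 + 0.03x6 ≤ 0.42   (water demand)
  1x1 + 1x2 + 1x5 ≥ 0.78   (binder content)
  x3 ≤ 4.8
  x1, x2, x3, x4, x5, x6 ≥ 0.
At the optimum only fly ash is positive (natural pozzolan, recycled aggregate, limestone filler, Portland cement, river sand = 0). The 28-day strength contribution requirement is met with equality.
That vertex is x1 = 1.491.
Cost = 0.065·1.491 = 0.096915.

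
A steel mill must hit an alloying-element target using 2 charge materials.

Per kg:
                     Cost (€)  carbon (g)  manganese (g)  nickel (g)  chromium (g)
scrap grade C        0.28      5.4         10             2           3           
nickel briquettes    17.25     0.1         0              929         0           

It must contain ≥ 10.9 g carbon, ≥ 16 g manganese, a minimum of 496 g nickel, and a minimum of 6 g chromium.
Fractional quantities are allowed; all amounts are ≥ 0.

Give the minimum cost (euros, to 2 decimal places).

Set it up as a linear program. Let x1 = kg of scrap grade C, x2 = kg of nickel briquettes.
Minimize 0.28x1 + 17.25x2 s.t.:
  5.4x1 + 0.1x2 ≥ 10.9   (carbon)
  10x1 ≥ 16   (manganese)
  2x1 + 929x2 ≥ 496   (nickel)
  3x1 ≥ 6   (chromium)
  x1, x2 ≥ 0.
Both inputs are positive at the optimum. The carbon and nickel requirements are met with equality.
So scrap grade C = 2.009 kg, nickel briquettes = 0.5296 kg.
Total cost: 0.28·2.009 + 17.25·0.5296 = 9.6981.

€9.70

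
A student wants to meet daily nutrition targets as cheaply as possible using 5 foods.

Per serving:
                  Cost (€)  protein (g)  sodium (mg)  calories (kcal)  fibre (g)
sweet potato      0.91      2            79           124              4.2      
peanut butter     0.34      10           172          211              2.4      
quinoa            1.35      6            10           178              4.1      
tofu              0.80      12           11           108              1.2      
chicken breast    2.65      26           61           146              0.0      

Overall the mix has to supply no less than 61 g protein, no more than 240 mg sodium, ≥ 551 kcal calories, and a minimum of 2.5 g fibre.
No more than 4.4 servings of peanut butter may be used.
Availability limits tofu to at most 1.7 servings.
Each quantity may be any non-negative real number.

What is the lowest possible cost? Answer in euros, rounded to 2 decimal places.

This is a linear program. Let x1 = servings of sweet potato, x2 = servings of peanut butter, x3 = servings of quinoa, x4 = servings of tofu, x5 = servings of chicken breast.
Minimise 0.91x1 + 0.34x2 + 1.35x3 + 0.8x4 + 2.65x5 subject to:
  2x1 + 10x2 + 6x3 + 12x4 + 26x5 ≥ 61   (protein)
  79x1 + 172x2 + 10x3 + 11x4 + 61x5 ≤ 240   (sodium)
  124x1 + 211x2 + 178x3 + 108x4 + 146x5 ≥ 551   (calories)
  4.2x1 + 2.4x2 + 4.1x3 + 1.2x4 ≥ 2.5   (fibre)
  x2 ≤ 4.4
  x4 ≤ 1.7
  x1, x2, x3, x4, x5 ≥ 0.
The optimal basis is {peanut butter, quinoa, tofu, chicken breast}; sweet potato drops out. There the protein, sodium, calories, the tofu cap constraints are tight.
Optimal quantities: peanut butter = 0.8501 servings, quinoa = 0.05396 servings, tofu = 1.7 servings, chicken breast = 1.222 servings.
Total cost: 0.34·0.8501 + 1.35·0.05396 + 0.8·1.7 + 2.65·1.222 = 4.9602.

€4.96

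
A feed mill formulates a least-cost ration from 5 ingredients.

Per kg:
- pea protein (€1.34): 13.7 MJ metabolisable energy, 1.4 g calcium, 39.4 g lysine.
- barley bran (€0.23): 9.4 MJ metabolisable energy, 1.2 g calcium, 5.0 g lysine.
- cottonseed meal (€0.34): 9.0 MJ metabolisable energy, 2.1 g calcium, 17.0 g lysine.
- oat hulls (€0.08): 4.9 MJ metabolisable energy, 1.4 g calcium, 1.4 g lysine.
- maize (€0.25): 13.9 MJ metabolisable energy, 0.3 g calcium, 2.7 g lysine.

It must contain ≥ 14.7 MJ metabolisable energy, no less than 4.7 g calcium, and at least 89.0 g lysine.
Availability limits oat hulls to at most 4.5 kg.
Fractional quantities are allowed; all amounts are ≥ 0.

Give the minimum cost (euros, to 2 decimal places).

Let x1 = kg of pea protein, x2 = kg of barley bran, x3 = kg of cottonseed meal, x4 = kg of oat hulls, x5 = kg of maize.
min 1.34x1 + 0.23x2 + 0.34x3 + 0.08x4 + 0.25x5 subject to:
  13.7x1 + 9.4x2 + 9x3 + 4.9x4 + 13.9x5 ≥ 14.7   (metabolisable energy)
  1.4x1 + 1.2x2 + 2.1x3 + 1.4x4 + 0.3x5 ≥ 4.7   (calcium)
  39.4x1 + 5x2 + 17x3 + 1.4x4 + 2.7x5 ≥ 89   (lysine)
  x4 ≤ 4.5
  x1, x2, x3, x4, x5 ≥ 0.
The optimal basis is {cottonseed meal}; pea protein, barley bran, oat hulls, maize drop out. The lysine requirement is met with equality.
Solving gives x3 = 5.235.
Total cost: 0.34·5.235 = 1.7799.

€1.78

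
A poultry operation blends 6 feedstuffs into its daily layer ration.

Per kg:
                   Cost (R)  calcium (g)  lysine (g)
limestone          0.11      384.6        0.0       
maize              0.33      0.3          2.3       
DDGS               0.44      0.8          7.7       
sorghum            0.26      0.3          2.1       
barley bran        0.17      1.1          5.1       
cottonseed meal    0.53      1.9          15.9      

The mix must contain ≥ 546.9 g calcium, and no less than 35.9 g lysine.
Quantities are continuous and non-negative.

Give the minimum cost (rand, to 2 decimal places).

This is a linear program. Let x1 = kg of limestone, x2 = kg of maize, x3 = kg of DDGS, x4 = kg of sorghum, x5 = kg of barley bran, x6 = kg of cottonseed meal.
Minimize 0.11x1 + 0.33x2 + 0.44x3 + 0.26x4 + 0.17x5 + 0.53x6 subject to:
  384.6x1 + 0.3x2 + 0.8x3 + 0.3x4 + 1.1x5 + 1.9x6 ≥ 546.9   (calcium)
  2.3x2 + 7.7x3 + 2.1x4 + 5.1x5 + 15.9x6 ≥ 35.9   (lysine)
  x1, x2, x3, x4, x5, x6 ≥ 0.
At the optimum only limestone, barley bran are positive (maize, DDGS, sorghum, cottonseed meal = 0). Binding constraints: calcium and lysine.
Solving gives x1 = 1.402, x5 = 7.039.
Total cost: 0.11·1.402 + 0.17·7.039 = 1.3509.

R1.35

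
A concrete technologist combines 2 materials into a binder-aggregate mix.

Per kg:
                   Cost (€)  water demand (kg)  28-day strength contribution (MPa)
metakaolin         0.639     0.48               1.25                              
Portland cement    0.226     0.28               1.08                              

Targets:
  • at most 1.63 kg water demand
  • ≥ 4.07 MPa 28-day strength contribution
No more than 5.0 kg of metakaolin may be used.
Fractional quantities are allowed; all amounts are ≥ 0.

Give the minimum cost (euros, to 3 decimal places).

€0.852

Let x1 = kg of metakaolin, x2 = kg of Portland cement.
Minimise 0.639x1 + 0.226x2 with:
  0.48x1 + 0.28x2 ≤ 1.63   (water demand)
  1.25x1 + 1.08x2 ≥ 4.07   (28-day strength contribution)
  x1 ≤ 5
  x1, x2 ≥ 0.
At the optimum only Portland cement is positive (metakaolin = 0). Binding constraint: 28-day strength contribution.
Optimal quantities: Portland cement = 3.769 kg.
Total cost: 0.226·3.769 = 0.85179.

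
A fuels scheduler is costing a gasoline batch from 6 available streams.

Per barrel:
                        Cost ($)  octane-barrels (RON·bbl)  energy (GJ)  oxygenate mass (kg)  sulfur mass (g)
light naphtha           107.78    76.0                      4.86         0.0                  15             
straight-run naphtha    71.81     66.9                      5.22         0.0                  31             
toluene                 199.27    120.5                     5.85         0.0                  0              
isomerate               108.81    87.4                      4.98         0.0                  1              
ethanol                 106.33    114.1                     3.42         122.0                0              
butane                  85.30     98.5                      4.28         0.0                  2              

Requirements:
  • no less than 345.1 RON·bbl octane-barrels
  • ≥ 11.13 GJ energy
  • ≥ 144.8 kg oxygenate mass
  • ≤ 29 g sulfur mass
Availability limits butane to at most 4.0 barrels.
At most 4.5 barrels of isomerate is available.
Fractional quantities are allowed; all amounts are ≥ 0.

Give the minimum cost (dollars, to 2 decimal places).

$307.78

Let x1 = barrels of light naphtha, x2 = barrels of straight-run naphtha, x3 = barrels of toluene, x4 = barrels of isomerate, x5 = barrels of ethanol, x6 = barrels of butane.
min 107.78x1 + 71.81x2 + 199.27x3 + 108.81x4 + 106.33x5 + 85.3x6 with:
  76x1 + 66.9x2 + 120.5x3 + 87.4x4 + 114.1x5 + 98.5x6 ≥ 345.1   (octane-barrels)
  4.86x1 + 5.22x2 + 5.85x3 + 4.98x4 + 3.42x5 + 4.28x6 ≥ 11.13   (energy)
  122x5 ≥ 144.8   (oxygenate mass)
  15x1 + 31x2 + 1x4 + 2x6 ≤ 29   (sulfur mass)
  x6 ≤ 4
  x4 ≤ 4.5
  x1, x2, x3, x4, x5, x6 ≥ 0.
The minimum-cost mix takes nothing from light naphtha, straight-run naphtha, toluene, isomerate — only ethanol, butane. The octane-barrels and oxygenate mass requirements are met with equality.
So ethanol = 1.1869 barrels, butane = 2.1287 barrels.
Total cost: 106.33·1.1869 + 85.3·2.1287 = 307.7812.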